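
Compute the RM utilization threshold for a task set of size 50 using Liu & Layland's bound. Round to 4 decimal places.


Compute 2^(1/50) = 1.0139594798
Subtract 1: 1.0139594798 - 1 = 0.0139594798
Multiply by n: 50 * 0.0139594798 = 0.6979739900
Round to 4 dp: 0.6980

0.6980


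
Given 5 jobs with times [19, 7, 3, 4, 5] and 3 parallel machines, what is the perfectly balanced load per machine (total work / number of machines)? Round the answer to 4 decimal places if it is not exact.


Total processing time = 19 + 7 + 3 + 4 + 5 = 38
Number of machines = 3
Ideal balanced load = 38 / 3 = 12.6667

12.6667


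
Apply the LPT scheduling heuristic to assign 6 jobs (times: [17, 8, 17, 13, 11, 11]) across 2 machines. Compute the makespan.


Sort jobs in decreasing order (LPT): [17, 17, 13, 11, 11, 8]
Assign each job to the least loaded machine:
  Machine 1: jobs [17, 13, 8], load = 38
  Machine 2: jobs [17, 11, 11], load = 39
Makespan = max load = 39

39


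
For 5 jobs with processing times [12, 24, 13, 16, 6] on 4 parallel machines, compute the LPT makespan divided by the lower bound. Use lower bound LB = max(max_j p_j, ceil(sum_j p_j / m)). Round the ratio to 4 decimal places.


LPT order: [24, 16, 13, 12, 6]
Machine loads after assignment: [24, 16, 13, 18]
LPT makespan = 24
Lower bound = max(max_job, ceil(total/4)) = max(24, 18) = 24
Ratio = 24 / 24 = 1.0

1.0


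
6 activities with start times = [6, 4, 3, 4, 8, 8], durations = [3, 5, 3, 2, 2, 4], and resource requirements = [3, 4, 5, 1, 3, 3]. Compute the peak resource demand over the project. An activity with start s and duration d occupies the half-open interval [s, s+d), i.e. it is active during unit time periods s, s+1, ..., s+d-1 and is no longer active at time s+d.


Each activity i is active on [start_i, start_i + duration_i).
Compute total resource usage per time slot:
  t=0: active resources = [], total = 0
  t=1: active resources = [], total = 0
  t=2: active resources = [], total = 0
  t=3: active resources = [5], total = 5
  t=4: active resources = [4, 5, 1], total = 10
  t=5: active resources = [4, 5, 1], total = 10
  t=6: active resources = [3, 4], total = 7
  t=7: active resources = [3, 4], total = 7
  t=8: active resources = [3, 4, 3, 3], total = 13
  t=9: active resources = [3, 3], total = 6
  t=10: active resources = [3], total = 3
  t=11: active resources = [3], total = 3
Peak resource demand = 13

13


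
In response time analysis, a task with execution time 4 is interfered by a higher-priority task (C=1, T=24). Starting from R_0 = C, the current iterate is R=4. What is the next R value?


R_next = C + ceil(R_prev / T_hp) * C_hp
ceil(4 / 24) = ceil(0.1667) = 1
Interference = 1 * 1 = 1
R_next = 4 + 1 = 5

5


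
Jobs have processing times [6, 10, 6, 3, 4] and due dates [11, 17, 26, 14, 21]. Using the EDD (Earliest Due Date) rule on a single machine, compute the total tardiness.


Sort by due date (EDD order): [(6, 11), (3, 14), (10, 17), (4, 21), (6, 26)]
Compute completion times and tardiness:
  Job 1: p=6, d=11, C=6, tardiness=max(0,6-11)=0
  Job 2: p=3, d=14, C=9, tardiness=max(0,9-14)=0
  Job 3: p=10, d=17, C=19, tardiness=max(0,19-17)=2
  Job 4: p=4, d=21, C=23, tardiness=max(0,23-21)=2
  Job 5: p=6, d=26, C=29, tardiness=max(0,29-26)=3
Total tardiness = 7

7


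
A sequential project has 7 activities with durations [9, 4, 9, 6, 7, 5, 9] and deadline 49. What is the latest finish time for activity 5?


LF(activity 5) = deadline - sum of successor durations
Successors: activities 6 through 7 with durations [5, 9]
Sum of successor durations = 14
LF = 49 - 14 = 35

35


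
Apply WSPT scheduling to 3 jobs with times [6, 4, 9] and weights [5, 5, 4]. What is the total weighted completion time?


Compute p/w ratios and sort ascending (WSPT): [(4, 5), (6, 5), (9, 4)]
Compute weighted completion times:
  Job (p=4,w=5): C=4, w*C=5*4=20
  Job (p=6,w=5): C=10, w*C=5*10=50
  Job (p=9,w=4): C=19, w*C=4*19=76
Total weighted completion time = 146

146


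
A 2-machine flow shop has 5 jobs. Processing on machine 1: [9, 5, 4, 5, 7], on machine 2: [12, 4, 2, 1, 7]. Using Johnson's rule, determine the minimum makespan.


Apply Johnson's rule:
  Group 1 (a <= b): [(5, 7, 7), (1, 9, 12)]
  Group 2 (a > b): [(2, 5, 4), (3, 4, 2), (4, 5, 1)]
Optimal job order: [5, 1, 2, 3, 4]
Schedule:
  Job 5: M1 done at 7, M2 done at 14
  Job 1: M1 done at 16, M2 done at 28
  Job 2: M1 done at 21, M2 done at 32
  Job 3: M1 done at 25, M2 done at 34
  Job 4: M1 done at 30, M2 done at 35
Makespan = 35

35


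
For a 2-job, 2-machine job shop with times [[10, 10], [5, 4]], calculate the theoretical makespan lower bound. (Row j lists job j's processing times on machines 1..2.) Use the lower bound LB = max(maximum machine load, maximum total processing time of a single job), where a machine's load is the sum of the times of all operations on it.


Machine loads:
  Machine 1: 10 + 5 = 15
  Machine 2: 10 + 4 = 14
Max machine load = 15
Job totals:
  Job 1: 20
  Job 2: 9
Max job total = 20
Lower bound = max(15, 20) = 20

20


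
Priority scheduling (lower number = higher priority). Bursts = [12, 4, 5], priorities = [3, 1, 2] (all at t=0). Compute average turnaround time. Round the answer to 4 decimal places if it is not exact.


Sort by priority (ascending = highest first):
Order: [(1, 4), (2, 5), (3, 12)]
Completion times:
  Priority 1, burst=4, C=4
  Priority 2, burst=5, C=9
  Priority 3, burst=12, C=21
Average turnaround = 34/3 = 11.3333

11.3333


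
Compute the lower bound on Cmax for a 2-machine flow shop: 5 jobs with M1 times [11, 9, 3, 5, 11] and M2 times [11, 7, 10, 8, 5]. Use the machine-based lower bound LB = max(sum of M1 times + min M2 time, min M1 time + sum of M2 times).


LB1 = sum(M1 times) + min(M2 times) = 39 + 5 = 44
LB2 = min(M1 times) + sum(M2 times) = 3 + 41 = 44
Lower bound = max(LB1, LB2) = max(44, 44) = 44

44


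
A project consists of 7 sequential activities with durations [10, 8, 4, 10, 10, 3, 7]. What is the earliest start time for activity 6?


Activity 6 starts after activities 1 through 5 complete.
Predecessor durations: [10, 8, 4, 10, 10]
ES = 10 + 8 + 4 + 10 + 10 = 42

42


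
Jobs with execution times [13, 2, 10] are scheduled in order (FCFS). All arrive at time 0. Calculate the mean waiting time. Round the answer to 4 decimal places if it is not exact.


FCFS order (as given): [13, 2, 10]
Waiting times:
  Job 1: wait = 0
  Job 2: wait = 13
  Job 3: wait = 15
Sum of waiting times = 28
Average waiting time = 28/3 = 9.3333

9.3333


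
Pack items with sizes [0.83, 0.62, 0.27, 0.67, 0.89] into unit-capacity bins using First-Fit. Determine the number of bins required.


Place items sequentially using First-Fit:
  Item 0.83 -> new Bin 1
  Item 0.62 -> new Bin 2
  Item 0.27 -> Bin 2 (now 0.89)
  Item 0.67 -> new Bin 3
  Item 0.89 -> new Bin 4
Total bins used = 4

4


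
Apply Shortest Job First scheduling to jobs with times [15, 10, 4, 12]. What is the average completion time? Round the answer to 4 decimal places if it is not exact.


SJF order (ascending): [4, 10, 12, 15]
Completion times:
  Job 1: burst=4, C=4
  Job 2: burst=10, C=14
  Job 3: burst=12, C=26
  Job 4: burst=15, C=41
Average completion = 85/4 = 21.25

21.25


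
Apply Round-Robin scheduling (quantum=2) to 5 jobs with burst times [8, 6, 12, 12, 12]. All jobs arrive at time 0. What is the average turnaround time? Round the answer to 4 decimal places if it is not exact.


Time quantum = 2
Execution trace:
  J1 runs 2 units, time = 2
  J2 runs 2 units, time = 4
  J3 runs 2 units, time = 6
  J4 runs 2 units, time = 8
  J5 runs 2 units, time = 10
  J1 runs 2 units, time = 12
  J2 runs 2 units, time = 14
  J3 runs 2 units, time = 16
  J4 runs 2 units, time = 18
  J5 runs 2 units, time = 20
  J1 runs 2 units, time = 22
  J2 runs 2 units, time = 24
  J3 runs 2 units, time = 26
  J4 runs 2 units, time = 28
  J5 runs 2 units, time = 30
  J1 runs 2 units, time = 32
  J3 runs 2 units, time = 34
  J4 runs 2 units, time = 36
  J5 runs 2 units, time = 38
  J3 runs 2 units, time = 40
  J4 runs 2 units, time = 42
  J5 runs 2 units, time = 44
  J3 runs 2 units, time = 46
  J4 runs 2 units, time = 48
  J5 runs 2 units, time = 50
Finish times: [32, 24, 46, 48, 50]
Average turnaround = 200/5 = 40.0

40.0


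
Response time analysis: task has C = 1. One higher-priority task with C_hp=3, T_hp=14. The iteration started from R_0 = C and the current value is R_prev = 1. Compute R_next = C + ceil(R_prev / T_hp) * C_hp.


R_next = C + ceil(R_prev / T_hp) * C_hp
ceil(1 / 14) = ceil(0.0714) = 1
Interference = 1 * 3 = 3
R_next = 1 + 3 = 4

4


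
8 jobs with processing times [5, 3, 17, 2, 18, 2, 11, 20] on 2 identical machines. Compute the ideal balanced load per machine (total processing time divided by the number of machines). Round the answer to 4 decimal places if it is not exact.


Total processing time = 5 + 3 + 17 + 2 + 18 + 2 + 11 + 20 = 78
Number of machines = 2
Ideal balanced load = 78 / 2 = 39.0

39.0


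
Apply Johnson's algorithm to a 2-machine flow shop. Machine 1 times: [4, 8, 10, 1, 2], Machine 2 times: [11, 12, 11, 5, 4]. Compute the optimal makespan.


Apply Johnson's rule:
  Group 1 (a <= b): [(4, 1, 5), (5, 2, 4), (1, 4, 11), (2, 8, 12), (3, 10, 11)]
  Group 2 (a > b): []
Optimal job order: [4, 5, 1, 2, 3]
Schedule:
  Job 4: M1 done at 1, M2 done at 6
  Job 5: M1 done at 3, M2 done at 10
  Job 1: M1 done at 7, M2 done at 21
  Job 2: M1 done at 15, M2 done at 33
  Job 3: M1 done at 25, M2 done at 44
Makespan = 44

44


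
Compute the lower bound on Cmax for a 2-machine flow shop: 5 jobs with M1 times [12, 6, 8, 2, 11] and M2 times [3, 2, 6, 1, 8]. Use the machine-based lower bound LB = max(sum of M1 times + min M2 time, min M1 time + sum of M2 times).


LB1 = sum(M1 times) + min(M2 times) = 39 + 1 = 40
LB2 = min(M1 times) + sum(M2 times) = 2 + 20 = 22
Lower bound = max(LB1, LB2) = max(40, 22) = 40

40


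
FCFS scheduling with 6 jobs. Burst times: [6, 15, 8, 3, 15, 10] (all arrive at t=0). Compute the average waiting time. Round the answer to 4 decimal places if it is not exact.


FCFS order (as given): [6, 15, 8, 3, 15, 10]
Waiting times:
  Job 1: wait = 0
  Job 2: wait = 6
  Job 3: wait = 21
  Job 4: wait = 29
  Job 5: wait = 32
  Job 6: wait = 47
Sum of waiting times = 135
Average waiting time = 135/6 = 22.5

22.5


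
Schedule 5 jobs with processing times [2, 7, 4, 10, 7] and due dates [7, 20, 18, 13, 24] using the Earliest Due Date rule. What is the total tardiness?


Sort by due date (EDD order): [(2, 7), (10, 13), (4, 18), (7, 20), (7, 24)]
Compute completion times and tardiness:
  Job 1: p=2, d=7, C=2, tardiness=max(0,2-7)=0
  Job 2: p=10, d=13, C=12, tardiness=max(0,12-13)=0
  Job 3: p=4, d=18, C=16, tardiness=max(0,16-18)=0
  Job 4: p=7, d=20, C=23, tardiness=max(0,23-20)=3
  Job 5: p=7, d=24, C=30, tardiness=max(0,30-24)=6
Total tardiness = 9

9


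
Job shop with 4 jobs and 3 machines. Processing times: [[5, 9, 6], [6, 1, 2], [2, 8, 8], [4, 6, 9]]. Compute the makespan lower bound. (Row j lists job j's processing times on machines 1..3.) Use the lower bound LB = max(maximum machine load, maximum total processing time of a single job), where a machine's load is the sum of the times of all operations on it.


Machine loads:
  Machine 1: 5 + 6 + 2 + 4 = 17
  Machine 2: 9 + 1 + 8 + 6 = 24
  Machine 3: 6 + 2 + 8 + 9 = 25
Max machine load = 25
Job totals:
  Job 1: 20
  Job 2: 9
  Job 3: 18
  Job 4: 19
Max job total = 20
Lower bound = max(25, 20) = 25

25


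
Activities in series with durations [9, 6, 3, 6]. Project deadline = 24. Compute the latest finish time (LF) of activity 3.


LF(activity 3) = deadline - sum of successor durations
Successors: activities 4 through 4 with durations [6]
Sum of successor durations = 6
LF = 24 - 6 = 18

18


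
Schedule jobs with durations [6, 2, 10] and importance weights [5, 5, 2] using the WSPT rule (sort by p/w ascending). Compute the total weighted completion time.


Compute p/w ratios and sort ascending (WSPT): [(2, 5), (6, 5), (10, 2)]
Compute weighted completion times:
  Job (p=2,w=5): C=2, w*C=5*2=10
  Job (p=6,w=5): C=8, w*C=5*8=40
  Job (p=10,w=2): C=18, w*C=2*18=36
Total weighted completion time = 86

86


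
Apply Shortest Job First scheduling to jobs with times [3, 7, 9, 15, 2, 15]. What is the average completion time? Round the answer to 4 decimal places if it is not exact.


SJF order (ascending): [2, 3, 7, 9, 15, 15]
Completion times:
  Job 1: burst=2, C=2
  Job 2: burst=3, C=5
  Job 3: burst=7, C=12
  Job 4: burst=9, C=21
  Job 5: burst=15, C=36
  Job 6: burst=15, C=51
Average completion = 127/6 = 21.1667

21.1667


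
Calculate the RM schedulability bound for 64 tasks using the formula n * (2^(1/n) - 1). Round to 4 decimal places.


Compute 2^(1/64) = 1.0108892861
Subtract 1: 1.0108892861 - 1 = 0.0108892861
Multiply by n: 64 * 0.0108892861 = 0.6969143104
Round to 4 dp: 0.6969

0.6969


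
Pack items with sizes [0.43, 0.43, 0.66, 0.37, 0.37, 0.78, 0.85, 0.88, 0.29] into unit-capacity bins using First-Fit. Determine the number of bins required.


Place items sequentially using First-Fit:
  Item 0.43 -> new Bin 1
  Item 0.43 -> Bin 1 (now 0.86)
  Item 0.66 -> new Bin 2
  Item 0.37 -> new Bin 3
  Item 0.37 -> Bin 3 (now 0.74)
  Item 0.78 -> new Bin 4
  Item 0.85 -> new Bin 5
  Item 0.88 -> new Bin 6
  Item 0.29 -> Bin 2 (now 0.95)
Total bins used = 6

6


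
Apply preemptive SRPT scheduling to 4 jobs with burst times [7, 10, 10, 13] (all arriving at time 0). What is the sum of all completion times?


Since all jobs arrive at t=0, SRPT equals SPT ordering.
SPT order: [7, 10, 10, 13]
Completion times:
  Job 1: p=7, C=7
  Job 2: p=10, C=17
  Job 3: p=10, C=27
  Job 4: p=13, C=40
Total completion time = 7 + 17 + 27 + 40 = 91

91


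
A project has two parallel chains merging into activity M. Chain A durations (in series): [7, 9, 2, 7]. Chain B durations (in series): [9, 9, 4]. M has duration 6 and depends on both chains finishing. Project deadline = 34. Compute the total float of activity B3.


Forward pass: ES(B3) = sum of predecessors on chain B = 18
EF = ES + duration = 18 + 4 = 22
Backward pass: LF(M) = deadline = 34; LS(M) = 34 - 6 = 28
LF(B3) = LS(M) - sum(successors on chain B) = 28 - 0 = 28
LS = LF - duration = 28 - 4 = 24
Total float = LS - ES = 24 - 18 = 6

6


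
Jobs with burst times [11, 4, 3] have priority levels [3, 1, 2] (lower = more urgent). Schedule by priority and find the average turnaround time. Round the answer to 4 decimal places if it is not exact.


Sort by priority (ascending = highest first):
Order: [(1, 4), (2, 3), (3, 11)]
Completion times:
  Priority 1, burst=4, C=4
  Priority 2, burst=3, C=7
  Priority 3, burst=11, C=18
Average turnaround = 29/3 = 9.6667

9.6667


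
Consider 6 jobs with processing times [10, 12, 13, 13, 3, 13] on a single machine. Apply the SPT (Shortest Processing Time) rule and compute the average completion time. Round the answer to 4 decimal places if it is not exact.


Sort jobs by processing time (SPT order): [3, 10, 12, 13, 13, 13]
Compute completion times sequentially:
  Job 1: processing = 3, completes at 3
  Job 2: processing = 10, completes at 13
  Job 3: processing = 12, completes at 25
  Job 4: processing = 13, completes at 38
  Job 5: processing = 13, completes at 51
  Job 6: processing = 13, completes at 64
Sum of completion times = 194
Average completion time = 194/6 = 32.3333

32.3333


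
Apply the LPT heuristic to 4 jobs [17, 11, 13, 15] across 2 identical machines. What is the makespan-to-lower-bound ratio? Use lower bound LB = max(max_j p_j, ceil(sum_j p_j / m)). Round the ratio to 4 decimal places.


LPT order: [17, 15, 13, 11]
Machine loads after assignment: [28, 28]
LPT makespan = 28
Lower bound = max(max_job, ceil(total/2)) = max(17, 28) = 28
Ratio = 28 / 28 = 1.0

1.0


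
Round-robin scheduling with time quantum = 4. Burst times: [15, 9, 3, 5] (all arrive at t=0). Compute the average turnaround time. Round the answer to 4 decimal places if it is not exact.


Time quantum = 4
Execution trace:
  J1 runs 4 units, time = 4
  J2 runs 4 units, time = 8
  J3 runs 3 units, time = 11
  J4 runs 4 units, time = 15
  J1 runs 4 units, time = 19
  J2 runs 4 units, time = 23
  J4 runs 1 units, time = 24
  J1 runs 4 units, time = 28
  J2 runs 1 units, time = 29
  J1 runs 3 units, time = 32
Finish times: [32, 29, 11, 24]
Average turnaround = 96/4 = 24.0

24.0


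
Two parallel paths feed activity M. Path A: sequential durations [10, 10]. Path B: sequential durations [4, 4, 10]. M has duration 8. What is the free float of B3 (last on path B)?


ES(B3) = sum of predecessors on chain B = 8
EF(B3) = ES + duration = 8 + 10 = 18
Successor of B3 is M. ES(M) = max(sum(A), sum(B)) = max(20, 18) = 20
Free float = ES(successor) - EF(current) = 20 - 18 = 2

2


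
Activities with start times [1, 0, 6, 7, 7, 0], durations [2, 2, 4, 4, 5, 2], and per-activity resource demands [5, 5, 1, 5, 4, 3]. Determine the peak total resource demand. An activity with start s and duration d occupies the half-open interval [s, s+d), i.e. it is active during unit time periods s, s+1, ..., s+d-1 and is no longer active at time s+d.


Each activity i is active on [start_i, start_i + duration_i).
Compute total resource usage per time slot:
  t=0: active resources = [5, 3], total = 8
  t=1: active resources = [5, 5, 3], total = 13
  t=2: active resources = [5], total = 5
  t=3: active resources = [], total = 0
  t=4: active resources = [], total = 0
  t=5: active resources = [], total = 0
  t=6: active resources = [1], total = 1
  t=7: active resources = [1, 5, 4], total = 10
  t=8: active resources = [1, 5, 4], total = 10
  t=9: active resources = [1, 5, 4], total = 10
  t=10: active resources = [5, 4], total = 9
  t=11: active resources = [4], total = 4
Peak resource demand = 13

13


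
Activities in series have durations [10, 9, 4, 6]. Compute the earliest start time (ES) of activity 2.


Activity 2 starts after activities 1 through 1 complete.
Predecessor durations: [10]
ES = 10 = 10

10


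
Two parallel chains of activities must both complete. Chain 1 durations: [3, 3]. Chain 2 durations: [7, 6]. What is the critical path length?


Path A total = 3 + 3 = 6
Path B total = 7 + 6 = 13
Critical path = longest path = max(6, 13) = 13

13


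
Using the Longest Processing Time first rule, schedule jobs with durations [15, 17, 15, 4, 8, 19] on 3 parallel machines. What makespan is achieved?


Sort jobs in decreasing order (LPT): [19, 17, 15, 15, 8, 4]
Assign each job to the least loaded machine:
  Machine 1: jobs [19, 4], load = 23
  Machine 2: jobs [17, 8], load = 25
  Machine 3: jobs [15, 15], load = 30
Makespan = max load = 30

30


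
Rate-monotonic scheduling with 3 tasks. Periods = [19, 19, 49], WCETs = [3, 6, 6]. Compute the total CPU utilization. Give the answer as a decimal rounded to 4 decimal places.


Compute individual utilizations (exact fractions):
  Task 1: C/T = 3/19 (approx. 0.1579)
  Task 2: C/T = 6/19 (approx. 0.3158)
  Task 3: C/T = 6/49 (approx. 0.1224)
Total utilization U = 3/19 + 6/19 + 6/49 = 555/931
Rounded to 4 decimal places: U = 0.5961
RM (Liu & Layland) bound for 3 tasks = 0.779763; compare with U = 555/931 (approx. 0.596133)
U <= bound, so schedulable by RM sufficient condition.

0.5961


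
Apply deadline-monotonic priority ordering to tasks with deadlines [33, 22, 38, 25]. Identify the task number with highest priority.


Sort tasks by relative deadline (ascending):
  Task 2: deadline = 22
  Task 4: deadline = 25
  Task 1: deadline = 33
  Task 3: deadline = 38
Priority order (highest first): [2, 4, 1, 3]
Highest priority task = 2

2


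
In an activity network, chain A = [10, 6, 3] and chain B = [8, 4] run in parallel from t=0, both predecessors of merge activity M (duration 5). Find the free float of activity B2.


ES(B2) = sum of predecessors on chain B = 8
EF(B2) = ES + duration = 8 + 4 = 12
Successor of B2 is M. ES(M) = max(sum(A), sum(B)) = max(19, 12) = 19
Free float = ES(successor) - EF(current) = 19 - 12 = 7

7


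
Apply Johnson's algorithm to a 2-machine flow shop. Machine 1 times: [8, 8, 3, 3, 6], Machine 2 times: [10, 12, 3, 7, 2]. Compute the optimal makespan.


Apply Johnson's rule:
  Group 1 (a <= b): [(3, 3, 3), (4, 3, 7), (1, 8, 10), (2, 8, 12)]
  Group 2 (a > b): [(5, 6, 2)]
Optimal job order: [3, 4, 1, 2, 5]
Schedule:
  Job 3: M1 done at 3, M2 done at 6
  Job 4: M1 done at 6, M2 done at 13
  Job 1: M1 done at 14, M2 done at 24
  Job 2: M1 done at 22, M2 done at 36
  Job 5: M1 done at 28, M2 done at 38
Makespan = 38

38


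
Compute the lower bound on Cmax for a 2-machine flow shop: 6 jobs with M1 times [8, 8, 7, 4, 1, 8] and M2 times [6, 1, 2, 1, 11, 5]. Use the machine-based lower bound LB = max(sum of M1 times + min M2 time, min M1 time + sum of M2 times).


LB1 = sum(M1 times) + min(M2 times) = 36 + 1 = 37
LB2 = min(M1 times) + sum(M2 times) = 1 + 26 = 27
Lower bound = max(LB1, LB2) = max(37, 27) = 37

37


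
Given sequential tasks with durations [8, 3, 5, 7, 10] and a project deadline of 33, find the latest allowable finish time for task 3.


LF(activity 3) = deadline - sum of successor durations
Successors: activities 4 through 5 with durations [7, 10]
Sum of successor durations = 17
LF = 33 - 17 = 16

16


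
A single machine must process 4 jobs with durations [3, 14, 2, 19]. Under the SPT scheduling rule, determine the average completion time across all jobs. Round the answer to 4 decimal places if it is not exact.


Sort jobs by processing time (SPT order): [2, 3, 14, 19]
Compute completion times sequentially:
  Job 1: processing = 2, completes at 2
  Job 2: processing = 3, completes at 5
  Job 3: processing = 14, completes at 19
  Job 4: processing = 19, completes at 38
Sum of completion times = 64
Average completion time = 64/4 = 16.0

16.0


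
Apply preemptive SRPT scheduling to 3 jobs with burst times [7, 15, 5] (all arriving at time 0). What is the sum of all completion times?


Since all jobs arrive at t=0, SRPT equals SPT ordering.
SPT order: [5, 7, 15]
Completion times:
  Job 1: p=5, C=5
  Job 2: p=7, C=12
  Job 3: p=15, C=27
Total completion time = 5 + 12 + 27 = 44

44


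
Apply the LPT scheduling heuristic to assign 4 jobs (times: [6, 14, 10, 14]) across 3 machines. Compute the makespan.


Sort jobs in decreasing order (LPT): [14, 14, 10, 6]
Assign each job to the least loaded machine:
  Machine 1: jobs [14], load = 14
  Machine 2: jobs [14], load = 14
  Machine 3: jobs [10, 6], load = 16
Makespan = max load = 16

16


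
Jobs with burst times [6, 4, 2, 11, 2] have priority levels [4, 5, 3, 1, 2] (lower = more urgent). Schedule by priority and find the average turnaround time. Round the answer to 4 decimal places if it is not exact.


Sort by priority (ascending = highest first):
Order: [(1, 11), (2, 2), (3, 2), (4, 6), (5, 4)]
Completion times:
  Priority 1, burst=11, C=11
  Priority 2, burst=2, C=13
  Priority 3, burst=2, C=15
  Priority 4, burst=6, C=21
  Priority 5, burst=4, C=25
Average turnaround = 85/5 = 17.0

17.0


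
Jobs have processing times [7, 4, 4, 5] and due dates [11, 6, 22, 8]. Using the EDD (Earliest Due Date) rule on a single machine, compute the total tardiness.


Sort by due date (EDD order): [(4, 6), (5, 8), (7, 11), (4, 22)]
Compute completion times and tardiness:
  Job 1: p=4, d=6, C=4, tardiness=max(0,4-6)=0
  Job 2: p=5, d=8, C=9, tardiness=max(0,9-8)=1
  Job 3: p=7, d=11, C=16, tardiness=max(0,16-11)=5
  Job 4: p=4, d=22, C=20, tardiness=max(0,20-22)=0
Total tardiness = 6

6


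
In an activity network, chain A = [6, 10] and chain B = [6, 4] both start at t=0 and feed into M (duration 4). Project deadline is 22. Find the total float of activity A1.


Forward pass: ES(A1) = sum of predecessors on chain A = 0
EF = ES + duration = 0 + 6 = 6
Backward pass: LF(M) = deadline = 22; LS(M) = 22 - 4 = 18
LF(A1) = LS(M) - sum(successors on chain A) = 18 - 10 = 8
LS = LF - duration = 8 - 6 = 2
Total float = LS - ES = 2 - 0 = 2

2


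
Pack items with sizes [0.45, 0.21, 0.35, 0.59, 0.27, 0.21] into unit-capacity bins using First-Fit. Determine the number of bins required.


Place items sequentially using First-Fit:
  Item 0.45 -> new Bin 1
  Item 0.21 -> Bin 1 (now 0.66)
  Item 0.35 -> new Bin 2
  Item 0.59 -> Bin 2 (now 0.94)
  Item 0.27 -> Bin 1 (now 0.93)
  Item 0.21 -> new Bin 3
Total bins used = 3

3


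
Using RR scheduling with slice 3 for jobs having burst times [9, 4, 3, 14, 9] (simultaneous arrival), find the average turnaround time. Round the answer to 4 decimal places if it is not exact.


Time quantum = 3
Execution trace:
  J1 runs 3 units, time = 3
  J2 runs 3 units, time = 6
  J3 runs 3 units, time = 9
  J4 runs 3 units, time = 12
  J5 runs 3 units, time = 15
  J1 runs 3 units, time = 18
  J2 runs 1 units, time = 19
  J4 runs 3 units, time = 22
  J5 runs 3 units, time = 25
  J1 runs 3 units, time = 28
  J4 runs 3 units, time = 31
  J5 runs 3 units, time = 34
  J4 runs 3 units, time = 37
  J4 runs 2 units, time = 39
Finish times: [28, 19, 9, 39, 34]
Average turnaround = 129/5 = 25.8

25.8


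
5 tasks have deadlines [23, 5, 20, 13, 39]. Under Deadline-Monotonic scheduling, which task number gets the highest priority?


Sort tasks by relative deadline (ascending):
  Task 2: deadline = 5
  Task 4: deadline = 13
  Task 3: deadline = 20
  Task 1: deadline = 23
  Task 5: deadline = 39
Priority order (highest first): [2, 4, 3, 1, 5]
Highest priority task = 2

2


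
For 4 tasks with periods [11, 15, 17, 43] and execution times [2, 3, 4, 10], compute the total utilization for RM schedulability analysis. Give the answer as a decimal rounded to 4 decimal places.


Compute individual utilizations (exact fractions):
  Task 1: C/T = 2/11 (approx. 0.1818)
  Task 2: C/T = 3/15 = 1/5 (approx. 0.2)
  Task 3: C/T = 4/17 (approx. 0.2353)
  Task 4: C/T = 10/43 (approx. 0.2326)
Total utilization U = 2/11 + 1/5 + 4/17 + 10/43 = 34161/40205
Rounded to 4 decimal places: U = 0.8497
RM (Liu & Layland) bound for 4 tasks = 0.756828; compare with U = 34161/40205 (approx. 0.849670)
bound < U <= 1, so the RM sufficient condition is not met (inconclusive; an exact test such as response-time analysis is needed).

0.8497


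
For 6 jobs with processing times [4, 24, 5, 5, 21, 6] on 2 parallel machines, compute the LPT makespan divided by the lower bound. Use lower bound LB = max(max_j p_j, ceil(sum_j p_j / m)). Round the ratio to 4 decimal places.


LPT order: [24, 21, 6, 5, 5, 4]
Machine loads after assignment: [33, 32]
LPT makespan = 33
Lower bound = max(max_job, ceil(total/2)) = max(24, 33) = 33
Ratio = 33 / 33 = 1.0

1.0


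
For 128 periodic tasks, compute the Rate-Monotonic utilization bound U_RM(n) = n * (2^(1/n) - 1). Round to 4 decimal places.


Compute 2^(1/128) = 1.0054299011
Subtract 1: 1.0054299011 - 1 = 0.0054299011
Multiply by n: 128 * 0.0054299011 = 0.6950273408
Round to 4 dp: 0.6950

0.6950


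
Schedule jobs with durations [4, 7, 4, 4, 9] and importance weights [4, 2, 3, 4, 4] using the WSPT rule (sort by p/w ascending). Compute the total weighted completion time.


Compute p/w ratios and sort ascending (WSPT): [(4, 4), (4, 4), (4, 3), (9, 4), (7, 2)]
Compute weighted completion times:
  Job (p=4,w=4): C=4, w*C=4*4=16
  Job (p=4,w=4): C=8, w*C=4*8=32
  Job (p=4,w=3): C=12, w*C=3*12=36
  Job (p=9,w=4): C=21, w*C=4*21=84
  Job (p=7,w=2): C=28, w*C=2*28=56
Total weighted completion time = 224

224


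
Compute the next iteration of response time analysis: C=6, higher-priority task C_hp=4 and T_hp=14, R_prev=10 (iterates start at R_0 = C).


R_next = C + ceil(R_prev / T_hp) * C_hp
ceil(10 / 14) = ceil(0.7143) = 1
Interference = 1 * 4 = 4
R_next = 6 + 4 = 10
R_next = R_prev, so the iteration has converged (response time = 10).

10


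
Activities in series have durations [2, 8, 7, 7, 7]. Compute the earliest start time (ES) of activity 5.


Activity 5 starts after activities 1 through 4 complete.
Predecessor durations: [2, 8, 7, 7]
ES = 2 + 8 + 7 + 7 = 24

24


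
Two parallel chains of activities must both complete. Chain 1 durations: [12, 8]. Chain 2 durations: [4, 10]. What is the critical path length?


Path A total = 12 + 8 = 20
Path B total = 4 + 10 = 14
Critical path = longest path = max(20, 14) = 20

20


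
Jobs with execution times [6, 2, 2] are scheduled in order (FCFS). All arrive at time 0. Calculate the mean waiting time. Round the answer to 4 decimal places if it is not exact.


FCFS order (as given): [6, 2, 2]
Waiting times:
  Job 1: wait = 0
  Job 2: wait = 6
  Job 3: wait = 8
Sum of waiting times = 14
Average waiting time = 14/3 = 4.6667

4.6667


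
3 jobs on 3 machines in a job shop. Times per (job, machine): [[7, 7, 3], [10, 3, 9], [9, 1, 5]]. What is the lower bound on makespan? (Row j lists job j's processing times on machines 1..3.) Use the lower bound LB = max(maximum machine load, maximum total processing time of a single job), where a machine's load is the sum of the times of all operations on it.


Machine loads:
  Machine 1: 7 + 10 + 9 = 26
  Machine 2: 7 + 3 + 1 = 11
  Machine 3: 3 + 9 + 5 = 17
Max machine load = 26
Job totals:
  Job 1: 17
  Job 2: 22
  Job 3: 15
Max job total = 22
Lower bound = max(26, 22) = 26

26


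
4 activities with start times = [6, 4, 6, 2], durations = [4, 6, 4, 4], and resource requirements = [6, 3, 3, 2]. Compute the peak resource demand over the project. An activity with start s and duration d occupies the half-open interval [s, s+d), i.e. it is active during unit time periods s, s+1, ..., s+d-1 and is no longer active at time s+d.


Each activity i is active on [start_i, start_i + duration_i).
Compute total resource usage per time slot:
  t=0: active resources = [], total = 0
  t=1: active resources = [], total = 0
  t=2: active resources = [2], total = 2
  t=3: active resources = [2], total = 2
  t=4: active resources = [3, 2], total = 5
  t=5: active resources = [3, 2], total = 5
  t=6: active resources = [6, 3, 3], total = 12
  t=7: active resources = [6, 3, 3], total = 12
  t=8: active resources = [6, 3, 3], total = 12
  t=9: active resources = [6, 3, 3], total = 12
Peak resource demand = 12

12


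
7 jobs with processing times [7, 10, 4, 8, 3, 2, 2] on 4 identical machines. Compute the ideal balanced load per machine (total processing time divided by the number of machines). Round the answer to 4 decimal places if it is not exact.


Total processing time = 7 + 10 + 4 + 8 + 3 + 2 + 2 = 36
Number of machines = 4
Ideal balanced load = 36 / 4 = 9.0

9.0


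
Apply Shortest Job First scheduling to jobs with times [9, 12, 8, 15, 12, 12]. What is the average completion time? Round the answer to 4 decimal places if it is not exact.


SJF order (ascending): [8, 9, 12, 12, 12, 15]
Completion times:
  Job 1: burst=8, C=8
  Job 2: burst=9, C=17
  Job 3: burst=12, C=29
  Job 4: burst=12, C=41
  Job 5: burst=12, C=53
  Job 6: burst=15, C=68
Average completion = 216/6 = 36.0

36.0


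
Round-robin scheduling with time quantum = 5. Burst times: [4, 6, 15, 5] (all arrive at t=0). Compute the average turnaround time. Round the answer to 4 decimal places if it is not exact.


Time quantum = 5
Execution trace:
  J1 runs 4 units, time = 4
  J2 runs 5 units, time = 9
  J3 runs 5 units, time = 14
  J4 runs 5 units, time = 19
  J2 runs 1 units, time = 20
  J3 runs 5 units, time = 25
  J3 runs 5 units, time = 30
Finish times: [4, 20, 30, 19]
Average turnaround = 73/4 = 18.25

18.25


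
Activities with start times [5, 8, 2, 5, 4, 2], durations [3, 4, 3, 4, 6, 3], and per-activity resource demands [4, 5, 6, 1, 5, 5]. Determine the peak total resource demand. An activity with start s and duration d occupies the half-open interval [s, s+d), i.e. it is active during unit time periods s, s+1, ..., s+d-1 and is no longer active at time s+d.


Each activity i is active on [start_i, start_i + duration_i).
Compute total resource usage per time slot:
  t=0: active resources = [], total = 0
  t=1: active resources = [], total = 0
  t=2: active resources = [6, 5], total = 11
  t=3: active resources = [6, 5], total = 11
  t=4: active resources = [6, 5, 5], total = 16
  t=5: active resources = [4, 1, 5], total = 10
  t=6: active resources = [4, 1, 5], total = 10
  t=7: active resources = [4, 1, 5], total = 10
  t=8: active resources = [5, 1, 5], total = 11
  t=9: active resources = [5, 5], total = 10
  t=10: active resources = [5], total = 5
  t=11: active resources = [5], total = 5
Peak resource demand = 16

16


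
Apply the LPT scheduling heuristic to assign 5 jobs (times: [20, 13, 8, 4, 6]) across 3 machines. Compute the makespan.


Sort jobs in decreasing order (LPT): [20, 13, 8, 6, 4]
Assign each job to the least loaded machine:
  Machine 1: jobs [20], load = 20
  Machine 2: jobs [13, 4], load = 17
  Machine 3: jobs [8, 6], load = 14
Makespan = max load = 20

20


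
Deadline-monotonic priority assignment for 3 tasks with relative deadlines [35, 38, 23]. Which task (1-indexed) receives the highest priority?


Sort tasks by relative deadline (ascending):
  Task 3: deadline = 23
  Task 1: deadline = 35
  Task 2: deadline = 38
Priority order (highest first): [3, 1, 2]
Highest priority task = 3

3


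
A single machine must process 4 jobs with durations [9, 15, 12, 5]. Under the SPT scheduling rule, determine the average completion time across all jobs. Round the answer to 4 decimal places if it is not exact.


Sort jobs by processing time (SPT order): [5, 9, 12, 15]
Compute completion times sequentially:
  Job 1: processing = 5, completes at 5
  Job 2: processing = 9, completes at 14
  Job 3: processing = 12, completes at 26
  Job 4: processing = 15, completes at 41
Sum of completion times = 86
Average completion time = 86/4 = 21.5

21.5


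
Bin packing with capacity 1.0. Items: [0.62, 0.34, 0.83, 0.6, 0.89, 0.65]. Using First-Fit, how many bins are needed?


Place items sequentially using First-Fit:
  Item 0.62 -> new Bin 1
  Item 0.34 -> Bin 1 (now 0.96)
  Item 0.83 -> new Bin 2
  Item 0.6 -> new Bin 3
  Item 0.89 -> new Bin 4
  Item 0.65 -> new Bin 5
Total bins used = 5

5


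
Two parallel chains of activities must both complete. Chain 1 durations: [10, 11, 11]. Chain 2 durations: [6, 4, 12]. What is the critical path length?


Path A total = 10 + 11 + 11 = 32
Path B total = 6 + 4 + 12 = 22
Critical path = longest path = max(32, 22) = 32

32


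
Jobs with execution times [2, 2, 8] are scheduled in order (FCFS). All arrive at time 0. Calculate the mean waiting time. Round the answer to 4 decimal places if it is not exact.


FCFS order (as given): [2, 2, 8]
Waiting times:
  Job 1: wait = 0
  Job 2: wait = 2
  Job 3: wait = 4
Sum of waiting times = 6
Average waiting time = 6/3 = 2.0

2.0


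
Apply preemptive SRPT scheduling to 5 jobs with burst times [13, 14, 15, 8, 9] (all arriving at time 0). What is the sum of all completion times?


Since all jobs arrive at t=0, SRPT equals SPT ordering.
SPT order: [8, 9, 13, 14, 15]
Completion times:
  Job 1: p=8, C=8
  Job 2: p=9, C=17
  Job 3: p=13, C=30
  Job 4: p=14, C=44
  Job 5: p=15, C=59
Total completion time = 8 + 17 + 30 + 44 + 59 = 158

158


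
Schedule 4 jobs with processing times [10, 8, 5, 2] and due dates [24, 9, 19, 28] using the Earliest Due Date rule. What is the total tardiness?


Sort by due date (EDD order): [(8, 9), (5, 19), (10, 24), (2, 28)]
Compute completion times and tardiness:
  Job 1: p=8, d=9, C=8, tardiness=max(0,8-9)=0
  Job 2: p=5, d=19, C=13, tardiness=max(0,13-19)=0
  Job 3: p=10, d=24, C=23, tardiness=max(0,23-24)=0
  Job 4: p=2, d=28, C=25, tardiness=max(0,25-28)=0
Total tardiness = 0

0


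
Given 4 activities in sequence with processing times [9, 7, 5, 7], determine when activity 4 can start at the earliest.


Activity 4 starts after activities 1 through 3 complete.
Predecessor durations: [9, 7, 5]
ES = 9 + 7 + 5 = 21

21


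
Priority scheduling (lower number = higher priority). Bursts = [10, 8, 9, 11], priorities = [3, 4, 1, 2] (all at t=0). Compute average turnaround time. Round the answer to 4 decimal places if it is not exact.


Sort by priority (ascending = highest first):
Order: [(1, 9), (2, 11), (3, 10), (4, 8)]
Completion times:
  Priority 1, burst=9, C=9
  Priority 2, burst=11, C=20
  Priority 3, burst=10, C=30
  Priority 4, burst=8, C=38
Average turnaround = 97/4 = 24.25

24.25


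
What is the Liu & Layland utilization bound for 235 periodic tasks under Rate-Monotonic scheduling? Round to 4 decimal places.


Compute 2^(1/235) = 1.0029539167
Subtract 1: 1.0029539167 - 1 = 0.0029539167
Multiply by n: 235 * 0.0029539167 = 0.6941704245
Round to 4 dp: 0.6942

0.6942


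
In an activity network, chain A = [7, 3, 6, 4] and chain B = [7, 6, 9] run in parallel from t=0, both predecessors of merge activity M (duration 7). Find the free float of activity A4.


ES(A4) = sum of predecessors on chain A = 16
EF(A4) = ES + duration = 16 + 4 = 20
Successor of A4 is M. ES(M) = max(sum(A), sum(B)) = max(20, 22) = 22
Free float = ES(successor) - EF(current) = 22 - 20 = 2

2


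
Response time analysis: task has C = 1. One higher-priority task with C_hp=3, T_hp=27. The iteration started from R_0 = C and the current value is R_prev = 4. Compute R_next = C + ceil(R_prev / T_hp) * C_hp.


R_next = C + ceil(R_prev / T_hp) * C_hp
ceil(4 / 27) = ceil(0.1481) = 1
Interference = 1 * 3 = 3
R_next = 1 + 3 = 4
R_next = R_prev, so the iteration has converged (response time = 4).

4


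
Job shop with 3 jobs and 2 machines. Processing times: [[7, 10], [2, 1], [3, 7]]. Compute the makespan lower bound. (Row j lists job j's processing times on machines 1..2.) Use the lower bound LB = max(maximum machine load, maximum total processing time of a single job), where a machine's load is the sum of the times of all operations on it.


Machine loads:
  Machine 1: 7 + 2 + 3 = 12
  Machine 2: 10 + 1 + 7 = 18
Max machine load = 18
Job totals:
  Job 1: 17
  Job 2: 3
  Job 3: 10
Max job total = 17
Lower bound = max(18, 17) = 18

18


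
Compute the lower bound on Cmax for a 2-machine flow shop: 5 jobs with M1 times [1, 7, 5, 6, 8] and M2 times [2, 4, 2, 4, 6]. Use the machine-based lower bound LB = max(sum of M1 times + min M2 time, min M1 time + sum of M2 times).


LB1 = sum(M1 times) + min(M2 times) = 27 + 2 = 29
LB2 = min(M1 times) + sum(M2 times) = 1 + 18 = 19
Lower bound = max(LB1, LB2) = max(29, 19) = 29

29


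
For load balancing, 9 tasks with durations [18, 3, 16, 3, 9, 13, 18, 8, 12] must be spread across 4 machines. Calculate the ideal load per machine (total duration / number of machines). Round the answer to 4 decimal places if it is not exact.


Total processing time = 18 + 3 + 16 + 3 + 9 + 13 + 18 + 8 + 12 = 100
Number of machines = 4
Ideal balanced load = 100 / 4 = 25.0

25.0


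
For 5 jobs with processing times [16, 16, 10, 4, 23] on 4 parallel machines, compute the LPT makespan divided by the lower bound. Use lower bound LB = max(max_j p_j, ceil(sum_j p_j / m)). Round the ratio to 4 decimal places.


LPT order: [23, 16, 16, 10, 4]
Machine loads after assignment: [23, 16, 16, 14]
LPT makespan = 23
Lower bound = max(max_job, ceil(total/4)) = max(23, 18) = 23
Ratio = 23 / 23 = 1.0

1.0


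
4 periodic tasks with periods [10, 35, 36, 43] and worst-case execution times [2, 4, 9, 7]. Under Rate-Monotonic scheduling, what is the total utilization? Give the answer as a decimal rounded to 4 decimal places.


Compute individual utilizations (exact fractions):
  Task 1: C/T = 2/10 = 1/5 (approx. 0.2)
  Task 2: C/T = 4/35 (approx. 0.1143)
  Task 3: C/T = 9/36 = 1/4 (approx. 0.25)
  Task 4: C/T = 7/43 (approx. 0.1628)
Total utilization U = 1/5 + 4/35 + 1/4 + 7/43 = 4377/6020
Rounded to 4 decimal places: U = 0.7271
RM (Liu & Layland) bound for 4 tasks = 0.756828; compare with U = 4377/6020 (approx. 0.727076)
U <= bound, so schedulable by RM sufficient condition.

0.7271


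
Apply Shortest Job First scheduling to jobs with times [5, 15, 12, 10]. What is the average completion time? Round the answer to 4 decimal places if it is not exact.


SJF order (ascending): [5, 10, 12, 15]
Completion times:
  Job 1: burst=5, C=5
  Job 2: burst=10, C=15
  Job 3: burst=12, C=27
  Job 4: burst=15, C=42
Average completion = 89/4 = 22.25

22.25
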